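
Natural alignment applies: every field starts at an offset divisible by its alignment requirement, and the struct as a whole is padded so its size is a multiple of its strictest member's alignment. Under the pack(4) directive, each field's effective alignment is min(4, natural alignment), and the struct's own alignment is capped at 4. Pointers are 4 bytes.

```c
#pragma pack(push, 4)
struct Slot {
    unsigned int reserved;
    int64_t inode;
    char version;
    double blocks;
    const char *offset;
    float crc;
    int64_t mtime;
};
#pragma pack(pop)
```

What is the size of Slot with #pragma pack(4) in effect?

@0: reserved [4B, align 4] → 4
@4: inode [8B, align 4] → 12
@12: version [1B, align 1] → 13
+3 pad (align 4)
@16: blocks [8B, align 4] → 24
@24: offset [4B, align 4] → 28
@28: crc [4B, align 4] → 32
@32: mtime [8B, align 4] → 40
size 40, align 4

40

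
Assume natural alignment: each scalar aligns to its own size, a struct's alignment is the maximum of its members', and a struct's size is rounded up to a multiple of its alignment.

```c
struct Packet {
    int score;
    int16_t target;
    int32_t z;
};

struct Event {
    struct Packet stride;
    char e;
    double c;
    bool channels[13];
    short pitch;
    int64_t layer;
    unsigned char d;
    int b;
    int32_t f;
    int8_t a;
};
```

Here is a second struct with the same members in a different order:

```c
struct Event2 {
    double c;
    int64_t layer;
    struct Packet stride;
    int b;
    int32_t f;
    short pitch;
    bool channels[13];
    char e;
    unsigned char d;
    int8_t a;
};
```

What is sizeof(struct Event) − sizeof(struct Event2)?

8

Packet: @0: score [4B, align 4] → 4; @4: target [2B, align 2] → 6; +2 pad (align 4); @8: z [4B, align 4] → 12; size 12, align 4
@0: stride [12B, align 4] → 12
@12: e [1B, align 1] → 13
+3 pad (align 8)
@16: c [8B, align 8] → 24
@24: channels [13B, align 1] → 37
+1 pad (align 2)
@38: pitch [2B, align 2] → 40
@40: layer [8B, align 8] → 48
@48: d [1B, align 1] → 49
+3 pad (align 4)
@52: b [4B, align 4] → 56
@56: f [4B, align 4] → 60
@60: a [1B, align 1] → 61
+3 tail pad (align 8)
size 64, align 8
— Event2 —
@0: c [8B, align 8] → 8
@8: layer [8B, align 8] → 16
@16: stride [12B, align 4] → 28
@28: b [4B, align 4] → 32
@32: f [4B, align 4] → 36
@36: pitch [2B, align 2] → 38
@38: channels [13B, align 1] → 51
@51: e [1B, align 1] → 52
@52: d [1B, align 1] → 53
@53: a [1B, align 1] → 54
+2 tail pad (align 8)
size 56, align 8
64 − 56 = 8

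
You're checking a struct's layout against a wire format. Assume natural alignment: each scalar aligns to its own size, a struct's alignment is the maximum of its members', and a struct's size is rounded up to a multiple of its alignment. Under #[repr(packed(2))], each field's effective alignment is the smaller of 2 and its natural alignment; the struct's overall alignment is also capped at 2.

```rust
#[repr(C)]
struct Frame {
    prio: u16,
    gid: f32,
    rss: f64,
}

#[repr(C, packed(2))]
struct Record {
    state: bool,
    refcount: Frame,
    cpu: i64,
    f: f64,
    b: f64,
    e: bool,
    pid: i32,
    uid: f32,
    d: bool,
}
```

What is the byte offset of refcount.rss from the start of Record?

10

Frame: prio at 0 (size 2, align 2) → ends 2; pad 2 to align 4 for gid; gid at 4 (size 4, align 4) → ends 8; rss at 8 (size 8, align 8) → ends 16; total 16 bytes, alignment 8
state at 0 (size 1, align 1) → ends 1
pad 1 to align 2 for refcount
refcount at 2 (size 16, align 2) → ends 18
within Frame: rss at 8
2 + 8 = 10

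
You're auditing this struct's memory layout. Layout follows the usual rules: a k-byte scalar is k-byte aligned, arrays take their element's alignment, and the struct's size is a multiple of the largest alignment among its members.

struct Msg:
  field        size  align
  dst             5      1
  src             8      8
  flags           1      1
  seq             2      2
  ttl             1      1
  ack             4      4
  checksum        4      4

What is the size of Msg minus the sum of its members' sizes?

0..5  dst  (5B, 1-aligned)
5..8  -- padding (3B)
8..16  src  (8B, 8-aligned)
16..17  flags  (1B, 1-aligned)
17..18  -- padding (1B)
18..20  seq  (2B, 2-aligned)
20..21  ttl  (1B, 1-aligned)
21..24  -- padding (3B)
24..28  ack  (4B, 4-aligned)
28..32  checksum  (4B, 4-aligned)
sizeof = 32, alignof = 8
data bytes 25, size 32 → padding 7

7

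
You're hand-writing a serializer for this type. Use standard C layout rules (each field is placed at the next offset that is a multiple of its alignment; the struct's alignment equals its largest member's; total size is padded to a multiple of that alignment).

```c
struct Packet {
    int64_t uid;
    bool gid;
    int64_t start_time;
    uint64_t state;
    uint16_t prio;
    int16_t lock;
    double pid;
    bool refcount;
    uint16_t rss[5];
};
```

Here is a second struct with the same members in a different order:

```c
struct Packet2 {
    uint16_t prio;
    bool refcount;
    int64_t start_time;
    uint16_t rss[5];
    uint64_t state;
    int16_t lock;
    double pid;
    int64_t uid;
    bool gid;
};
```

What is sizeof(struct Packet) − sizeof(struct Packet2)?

-8

uid at 0 (size 8, align 8) → ends 8
gid at 8 (size 1, align 1) → ends 9
pad 7 to align 8 for start_time
start_time at 16 (size 8, align 8) → ends 24
state at 24 (size 8, align 8) → ends 32
prio at 32 (size 2, align 2) → ends 34
lock at 34 (size 2, align 2) → ends 36
pad 4 to align 8 for pid
pid at 40 (size 8, align 8) → ends 48
refcount at 48 (size 1, align 1) → ends 49
pad 1 to align 2 for rss
rss at 50 (size 10, align 2) → ends 60
tail pad 4 to reach multiple of 8
total 64 bytes, alignment 8
— Packet2 —
prio at 0 (size 2, align 2) → ends 2
refcount at 2 (size 1, align 1) → ends 3
pad 5 to align 8 for start_time
start_time at 8 (size 8, align 8) → ends 16
rss at 16 (size 10, align 2) → ends 26
pad 6 to align 8 for state
state at 32 (size 8, align 8) → ends 40
lock at 40 (size 2, align 2) → ends 42
pad 6 to align 8 for pid
pid at 48 (size 8, align 8) → ends 56
uid at 56 (size 8, align 8) → ends 64
gid at 64 (size 1, align 1) → ends 65
tail pad 7 to reach multiple of 8
total 72 bytes, alignment 8
64 − 72 = -8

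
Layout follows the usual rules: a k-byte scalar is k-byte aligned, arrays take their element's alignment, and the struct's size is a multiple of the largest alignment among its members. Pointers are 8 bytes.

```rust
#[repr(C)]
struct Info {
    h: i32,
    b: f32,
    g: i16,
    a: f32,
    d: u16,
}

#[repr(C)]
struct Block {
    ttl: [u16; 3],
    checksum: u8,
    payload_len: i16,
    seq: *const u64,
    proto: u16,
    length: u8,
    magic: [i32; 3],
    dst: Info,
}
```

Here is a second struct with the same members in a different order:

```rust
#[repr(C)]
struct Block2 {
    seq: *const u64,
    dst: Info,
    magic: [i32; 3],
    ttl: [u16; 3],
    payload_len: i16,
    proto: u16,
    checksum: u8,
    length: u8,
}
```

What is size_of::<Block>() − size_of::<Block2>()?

8

Info: @0: h [4B, align 4] → 4; @4: b [4B, align 4] → 8; @8: g [2B, align 2] → 10; +2 pad (align 4); @12: a [4B, align 4] → 16; @16: d [2B, align 2] → 18; +2 tail pad (align 4); size 20, align 4
@0: ttl [6B, align 2] → 6
@6: checksum [1B, align 1] → 7
+1 pad (align 2)
@8: payload_len [2B, align 2] → 10
+6 pad (align 8)
@16: seq [8B, align 8] → 24
@24: proto [2B, align 2] → 26
@26: length [1B, align 1] → 27
+1 pad (align 4)
@28: magic [12B, align 4] → 40
@40: dst [20B, align 4] → 60
+4 tail pad (align 8)
size 64, align 8
— Block2 —
@0: seq [8B, align 8] → 8
@8: dst [20B, align 4] → 28
@28: magic [12B, align 4] → 40
@40: ttl [6B, align 2] → 46
@46: payload_len [2B, align 2] → 48
@48: proto [2B, align 2] → 50
@50: checksum [1B, align 1] → 51
@51: length [1B, align 1] → 52
+4 tail pad (align 8)
size 56, align 8
64 − 56 = 8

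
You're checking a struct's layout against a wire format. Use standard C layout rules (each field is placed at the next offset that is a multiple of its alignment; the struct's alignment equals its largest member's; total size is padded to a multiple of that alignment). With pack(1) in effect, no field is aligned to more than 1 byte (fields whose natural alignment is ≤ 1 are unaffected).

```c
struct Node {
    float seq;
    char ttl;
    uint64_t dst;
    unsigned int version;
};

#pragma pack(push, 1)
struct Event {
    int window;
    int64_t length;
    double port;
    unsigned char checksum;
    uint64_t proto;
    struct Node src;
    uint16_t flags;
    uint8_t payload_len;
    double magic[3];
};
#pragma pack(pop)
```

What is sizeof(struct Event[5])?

400

Node: seq at 0 (size 4, align 4) → ends 4; ttl at 4 (size 1, align 1) → ends 5; pad 3 to align 8 for dst; dst at 8 (size 8, align 8) → ends 16; version at 16 (size 4, align 4) → ends 20; tail pad 4 to reach multiple of 8; total 24 bytes, alignment 8
window at 0 (size 4, align 1) → ends 4
length at 4 (size 8, align 1) → ends 12
port at 12 (size 8, align 1) → ends 20
checksum at 20 (size 1, align 1) → ends 21
proto at 21 (size 8, align 1) → ends 29
src at 29 (size 24, align 1) → ends 53
flags at 53 (size 2, align 1) → ends 55
payload_len at 55 (size 1, align 1) → ends 56
magic at 56 (size 24, align 1) → ends 80
total 80 bytes, alignment 1
array of 5: 5 × 80 = 400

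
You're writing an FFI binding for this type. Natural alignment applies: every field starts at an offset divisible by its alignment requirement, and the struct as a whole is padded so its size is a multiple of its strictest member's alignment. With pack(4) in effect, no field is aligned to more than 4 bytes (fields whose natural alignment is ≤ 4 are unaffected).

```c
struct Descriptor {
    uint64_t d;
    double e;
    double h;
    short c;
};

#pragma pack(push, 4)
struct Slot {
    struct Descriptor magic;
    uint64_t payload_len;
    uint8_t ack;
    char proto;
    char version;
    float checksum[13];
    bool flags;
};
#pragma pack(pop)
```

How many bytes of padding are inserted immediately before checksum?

1

Descriptor: @0: d [8B, align 8] → 8; @8: e [8B, align 8] → 16; @16: h [8B, align 8] → 24; @24: c [2B, align 2] → 26; +6 tail pad (align 8); size 32, align 8
@0: magic [32B, align 4] → 32
@32: payload_len [8B, align 4] → 40
@40: ack [1B, align 1] → 41
@41: proto [1B, align 1] → 42
@42: version [1B, align 1] → 43
+1 pad (align 4)
@44: checksum [52B, align 4] → 96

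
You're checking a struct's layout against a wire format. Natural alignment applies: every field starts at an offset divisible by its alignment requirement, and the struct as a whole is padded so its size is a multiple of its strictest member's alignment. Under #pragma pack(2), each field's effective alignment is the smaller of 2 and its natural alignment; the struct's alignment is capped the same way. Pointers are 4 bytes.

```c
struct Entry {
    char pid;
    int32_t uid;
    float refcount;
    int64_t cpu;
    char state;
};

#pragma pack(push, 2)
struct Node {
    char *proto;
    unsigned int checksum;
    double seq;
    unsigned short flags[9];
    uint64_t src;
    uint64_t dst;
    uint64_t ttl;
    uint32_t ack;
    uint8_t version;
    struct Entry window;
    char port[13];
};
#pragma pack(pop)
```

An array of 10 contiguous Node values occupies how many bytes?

Entry: @0: pid [1B, align 1] → 1; +3 pad (align 4); @4: uid [4B, align 4] → 8; @8: refcount [4B, align 4] → 12; +4 pad (align 8); @16: cpu [8B, align 8] → 24; @24: state [1B, align 1] → 25; +7 tail pad (align 8); size 32, align 8
@0: proto [4B, align 2] → 4
@4: checksum [4B, align 2] → 8
@8: seq [8B, align 2] → 16
@16: flags [18B, align 2] → 34
@34: src [8B, align 2] → 42
@42: dst [8B, align 2] → 50
@50: ttl [8B, align 2] → 58
@58: ack [4B, align 2] → 62
@62: version [1B, align 1] → 63
+1 pad (align 2)
@64: window [32B, align 2] → 96
@96: port [13B, align 1] → 109
+1 tail pad (align 2)
size 110, align 2
array of 10: 10 × 110 = 1100

1100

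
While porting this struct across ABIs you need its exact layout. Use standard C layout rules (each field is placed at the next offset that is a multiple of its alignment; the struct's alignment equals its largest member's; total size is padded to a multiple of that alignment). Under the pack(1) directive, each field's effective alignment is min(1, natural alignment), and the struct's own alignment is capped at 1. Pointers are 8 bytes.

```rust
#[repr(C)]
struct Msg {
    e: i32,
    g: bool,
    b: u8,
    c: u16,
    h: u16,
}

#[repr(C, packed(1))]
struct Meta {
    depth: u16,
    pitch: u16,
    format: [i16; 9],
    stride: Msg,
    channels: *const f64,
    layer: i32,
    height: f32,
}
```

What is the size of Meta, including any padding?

Msg: @0: e [4B, align 4] → 4; @4: g [1B, align 1] → 5; @5: b [1B, align 1] → 6; @6: c [2B, align 2] → 8; @8: h [2B, align 2] → 10; +2 tail pad (align 4); size 12, align 4
@0: depth [2B, align 1] → 2
@2: pitch [2B, align 1] → 4
@4: format [18B, align 1] → 22
@22: stride [12B, align 1] → 34
@34: channels [8B, align 1] → 42
@42: layer [4B, align 1] → 46
@46: height [4B, align 1] → 50
size 50, align 1

50 bytes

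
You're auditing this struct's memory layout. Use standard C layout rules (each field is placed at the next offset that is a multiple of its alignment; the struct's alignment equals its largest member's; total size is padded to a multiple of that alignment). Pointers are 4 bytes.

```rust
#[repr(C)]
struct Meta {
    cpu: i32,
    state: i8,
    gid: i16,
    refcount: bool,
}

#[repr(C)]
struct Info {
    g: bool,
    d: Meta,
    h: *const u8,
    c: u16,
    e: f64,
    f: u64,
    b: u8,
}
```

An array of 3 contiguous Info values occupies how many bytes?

144

Meta: @0: cpu [4B, align 4] → 4; @4: state [1B, align 1] → 5; +1 pad (align 2); @6: gid [2B, align 2] → 8; @8: refcount [1B, align 1] → 9; +3 tail pad (align 4); size 12, align 4
@0: g [1B, align 1] → 1
+3 pad (align 4)
@4: d [12B, align 4] → 16
@16: h [4B, align 4] → 20
@20: c [2B, align 2] → 22
+2 pad (align 8)
@24: e [8B, align 8] → 32
@32: f [8B, align 8] → 40
@40: b [1B, align 1] → 41
+7 tail pad (align 8)
size 48, align 8
array of 3: 3 × 48 = 144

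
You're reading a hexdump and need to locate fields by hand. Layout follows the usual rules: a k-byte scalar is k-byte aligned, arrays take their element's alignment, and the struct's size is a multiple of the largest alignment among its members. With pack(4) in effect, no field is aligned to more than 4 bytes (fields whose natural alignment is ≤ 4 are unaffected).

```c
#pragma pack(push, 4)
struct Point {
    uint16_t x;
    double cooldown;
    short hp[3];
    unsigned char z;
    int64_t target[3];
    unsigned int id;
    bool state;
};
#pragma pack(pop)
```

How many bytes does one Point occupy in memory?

52

@0: x [2B, align 2] → 2
+2 pad (align 4)
@4: cooldown [8B, align 4] → 12
@12: hp [6B, align 2] → 18
@18: z [1B, align 1] → 19
+1 pad (align 4)
@20: target [24B, align 4] → 44
@44: id [4B, align 4] → 48
@48: state [1B, align 1] → 49
+3 tail pad (align 4)
size 52, align 4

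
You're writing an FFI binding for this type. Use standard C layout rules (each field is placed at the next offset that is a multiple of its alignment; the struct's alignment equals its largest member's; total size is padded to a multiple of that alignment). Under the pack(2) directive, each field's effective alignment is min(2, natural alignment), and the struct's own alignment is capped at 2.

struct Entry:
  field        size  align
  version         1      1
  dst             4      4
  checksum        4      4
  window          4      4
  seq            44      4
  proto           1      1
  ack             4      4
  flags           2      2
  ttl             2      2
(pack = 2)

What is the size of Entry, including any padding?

@0: version [1B, align 1] → 1
+1 pad (align 2)
@2: dst [4B, align 2] → 6
@6: checksum [4B, align 2] → 10
@10: window [4B, align 2] → 14
@14: seq [44B, align 2] → 58
@58: proto [1B, align 1] → 59
+1 pad (align 2)
@60: ack [4B, align 2] → 64
@64: flags [2B, align 2] → 66
@66: ttl [2B, align 2] → 68
size 68, align 2

68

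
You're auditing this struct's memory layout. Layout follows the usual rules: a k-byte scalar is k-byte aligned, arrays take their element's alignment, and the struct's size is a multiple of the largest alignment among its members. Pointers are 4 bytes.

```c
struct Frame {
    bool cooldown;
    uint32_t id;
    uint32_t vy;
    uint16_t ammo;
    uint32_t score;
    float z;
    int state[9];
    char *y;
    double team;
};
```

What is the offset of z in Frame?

20

cooldown at 0 (size 1, align 1) → ends 1
pad 3 to align 4 for id
id at 4 (size 4, align 4) → ends 8
vy at 8 (size 4, align 4) → ends 12
ammo at 12 (size 2, align 2) → ends 14
pad 2 to align 4 for score
score at 16 (size 4, align 4) → ends 20
z at 20 (size 4, align 4) → ends 24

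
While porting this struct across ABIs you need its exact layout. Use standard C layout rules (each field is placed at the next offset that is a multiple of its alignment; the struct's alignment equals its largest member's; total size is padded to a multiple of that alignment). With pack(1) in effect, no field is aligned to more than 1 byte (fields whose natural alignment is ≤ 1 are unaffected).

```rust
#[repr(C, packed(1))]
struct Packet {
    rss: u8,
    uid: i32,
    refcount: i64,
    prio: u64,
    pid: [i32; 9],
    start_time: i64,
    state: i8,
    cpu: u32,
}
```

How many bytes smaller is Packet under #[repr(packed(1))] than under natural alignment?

natural layout:
  0..1  rss  (1B, 1-aligned)
  1..4  -- padding (3B)
  4..8  uid  (4B, 4-aligned)
  8..16  refcount  (8B, 8-aligned)
  16..24  prio  (8B, 8-aligned)
  24..60  pid  (36B, 4-aligned)
  60..64  -- padding (4B)
  64..72  start_time  (8B, 8-aligned)
  72..73  state  (1B, 1-aligned)
  73..76  -- padding (3B)
  76..80  cpu  (4B, 4-aligned)
  sizeof = 80, alignof = 8
packed(1) layout:
  0..1  rss  (1B, 1-aligned)
  1..5  uid  (4B, 1-aligned)
  5..13  refcount  (8B, 1-aligned)
  13..21  prio  (8B, 1-aligned)
  21..57  pid  (36B, 1-aligned)
  57..65  start_time  (8B, 1-aligned)
  65..66  state  (1B, 1-aligned)
  66..70  cpu  (4B, 1-aligned)
  sizeof = 70, alignof = 1
80 − 70 = 10

10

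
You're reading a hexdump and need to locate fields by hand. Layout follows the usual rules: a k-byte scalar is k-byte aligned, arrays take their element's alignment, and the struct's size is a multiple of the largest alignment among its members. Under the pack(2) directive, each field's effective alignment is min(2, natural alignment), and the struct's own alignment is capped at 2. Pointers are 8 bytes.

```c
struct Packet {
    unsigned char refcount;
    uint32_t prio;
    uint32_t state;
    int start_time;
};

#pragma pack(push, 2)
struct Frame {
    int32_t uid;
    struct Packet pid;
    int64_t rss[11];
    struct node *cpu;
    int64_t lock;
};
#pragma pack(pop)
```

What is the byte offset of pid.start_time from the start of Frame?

Packet: 0..1  refcount  (1B, 1-aligned); 1..4  -- padding (3B); 4..8  prio  (4B, 4-aligned); 8..12  state  (4B, 4-aligned); 12..16  start_time  (4B, 4-aligned); sizeof = 16, alignof = 4
0..4  uid  (4B, 2-aligned)
4..20  pid  (16B, 2-aligned)
within Packet: start_time at 12
4 + 12 = 16

16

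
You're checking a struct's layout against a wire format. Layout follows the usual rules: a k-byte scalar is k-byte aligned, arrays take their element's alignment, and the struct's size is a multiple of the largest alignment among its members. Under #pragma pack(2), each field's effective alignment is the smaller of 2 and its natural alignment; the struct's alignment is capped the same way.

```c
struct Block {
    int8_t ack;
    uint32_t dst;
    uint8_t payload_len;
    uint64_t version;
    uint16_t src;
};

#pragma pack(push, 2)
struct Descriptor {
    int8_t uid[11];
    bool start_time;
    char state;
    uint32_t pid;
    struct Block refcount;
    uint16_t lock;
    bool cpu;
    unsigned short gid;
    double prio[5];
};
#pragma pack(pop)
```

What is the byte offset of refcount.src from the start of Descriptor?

Block: @0: ack [1B, align 1] → 1; +3 pad (align 4); @4: dst [4B, align 4] → 8; @8: payload_len [1B, align 1] → 9; +7 pad (align 8); @16: version [8B, align 8] → 24; @24: src [2B, align 2] → 26; +6 tail pad (align 8); size 32, align 8
@0: uid [11B, align 1] → 11
@11: start_time [1B, align 1] → 12
@12: state [1B, align 1] → 13
+1 pad (align 2)
@14: pid [4B, align 2] → 18
@18: refcount [32B, align 2] → 50
within Block: src at 24
18 + 24 = 42

42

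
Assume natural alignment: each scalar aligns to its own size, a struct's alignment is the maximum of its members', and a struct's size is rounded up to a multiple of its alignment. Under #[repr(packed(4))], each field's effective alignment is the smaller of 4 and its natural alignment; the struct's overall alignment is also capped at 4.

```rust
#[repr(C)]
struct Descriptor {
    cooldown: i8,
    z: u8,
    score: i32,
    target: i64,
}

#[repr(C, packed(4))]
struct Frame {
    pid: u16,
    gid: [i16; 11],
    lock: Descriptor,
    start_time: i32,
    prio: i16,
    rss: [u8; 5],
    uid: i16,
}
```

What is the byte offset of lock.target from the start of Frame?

32

Descriptor: cooldown at 0 (size 1, align 1) → ends 1; z at 1 (size 1, align 1) → ends 2; pad 2 to align 4 for score; score at 4 (size 4, align 4) → ends 8; target at 8 (size 8, align 8) → ends 16; total 16 bytes, alignment 8
pid at 0 (size 2, align 2) → ends 2
gid at 2 (size 22, align 2) → ends 24
lock at 24 (size 16, align 4) → ends 40
within Descriptor: target at 8
24 + 8 = 32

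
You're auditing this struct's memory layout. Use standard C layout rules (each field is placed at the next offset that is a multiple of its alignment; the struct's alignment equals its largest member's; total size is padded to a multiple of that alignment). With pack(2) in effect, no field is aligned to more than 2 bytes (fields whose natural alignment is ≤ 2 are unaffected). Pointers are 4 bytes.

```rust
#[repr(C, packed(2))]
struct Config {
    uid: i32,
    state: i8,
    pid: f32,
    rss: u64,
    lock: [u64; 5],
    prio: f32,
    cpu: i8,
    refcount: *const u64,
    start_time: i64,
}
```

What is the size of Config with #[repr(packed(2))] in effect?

76

uid at 0 (size 4, align 2) → ends 4
state at 4 (size 1, align 1) → ends 5
pad 1 to align 2 for pid
pid at 6 (size 4, align 2) → ends 10
rss at 10 (size 8, align 2) → ends 18
lock at 18 (size 40, align 2) → ends 58
prio at 58 (size 4, align 2) → ends 62
cpu at 62 (size 1, align 1) → ends 63
pad 1 to align 2 for refcount
refcount at 64 (size 4, align 2) → ends 68
start_time at 68 (size 8, align 2) → ends 76
total 76 bytes, alignment 2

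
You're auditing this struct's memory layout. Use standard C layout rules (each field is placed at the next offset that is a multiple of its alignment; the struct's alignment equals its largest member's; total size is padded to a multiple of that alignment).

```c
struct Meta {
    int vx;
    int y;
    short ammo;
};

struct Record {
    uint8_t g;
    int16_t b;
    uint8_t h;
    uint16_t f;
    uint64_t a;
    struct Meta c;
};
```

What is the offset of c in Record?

16

Meta: 0..4  vx  (4B, 4-aligned); 4..8  y  (4B, 4-aligned); 8..10  ammo  (2B, 2-aligned); 10..12  -- tail padding (2B); sizeof = 12, alignof = 4
0..1  g  (1B, 1-aligned)
1..2  -- padding (1B)
2..4  b  (2B, 2-aligned)
4..5  h  (1B, 1-aligned)
5..6  -- padding (1B)
6..8  f  (2B, 2-aligned)
8..16  a  (8B, 8-aligned)
16..28  c  (12B, 4-aligned)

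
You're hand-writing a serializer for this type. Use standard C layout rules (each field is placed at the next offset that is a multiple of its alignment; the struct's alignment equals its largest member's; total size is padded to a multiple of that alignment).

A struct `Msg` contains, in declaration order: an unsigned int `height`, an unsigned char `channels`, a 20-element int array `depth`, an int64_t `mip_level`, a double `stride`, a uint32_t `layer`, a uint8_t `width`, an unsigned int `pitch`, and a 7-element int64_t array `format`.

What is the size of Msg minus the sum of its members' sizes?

10

height at 0 (size 4, align 4) → ends 4
channels at 4 (size 1, align 1) → ends 5
pad 3 to align 4 for depth
depth at 8 (size 80, align 4) → ends 88
mip_level at 88 (size 8, align 8) → ends 96
stride at 96 (size 8, align 8) → ends 104
layer at 104 (size 4, align 4) → ends 108
width at 108 (size 1, align 1) → ends 109
pad 3 to align 4 for pitch
pitch at 112 (size 4, align 4) → ends 116
pad 4 to align 8 for format
format at 120 (size 56, align 8) → ends 176
total 176 bytes, alignment 8
data bytes 166, size 176 → padding 10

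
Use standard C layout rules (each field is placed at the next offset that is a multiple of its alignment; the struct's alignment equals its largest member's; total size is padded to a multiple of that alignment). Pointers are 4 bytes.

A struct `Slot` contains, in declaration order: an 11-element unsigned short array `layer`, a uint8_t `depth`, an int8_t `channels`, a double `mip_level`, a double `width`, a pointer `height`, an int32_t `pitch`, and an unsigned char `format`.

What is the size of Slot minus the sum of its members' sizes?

7

layer at 0 (size 22, align 2) → ends 22
depth at 22 (size 1, align 1) → ends 23
channels at 23 (size 1, align 1) → ends 24
mip_level at 24 (size 8, align 8) → ends 32
width at 32 (size 8, align 8) → ends 40
height at 40 (size 4, align 4) → ends 44
pitch at 44 (size 4, align 4) → ends 48
format at 48 (size 1, align 1) → ends 49
tail pad 7 to reach multiple of 8
total 56 bytes, alignment 8
data bytes 49, size 56 → padding 7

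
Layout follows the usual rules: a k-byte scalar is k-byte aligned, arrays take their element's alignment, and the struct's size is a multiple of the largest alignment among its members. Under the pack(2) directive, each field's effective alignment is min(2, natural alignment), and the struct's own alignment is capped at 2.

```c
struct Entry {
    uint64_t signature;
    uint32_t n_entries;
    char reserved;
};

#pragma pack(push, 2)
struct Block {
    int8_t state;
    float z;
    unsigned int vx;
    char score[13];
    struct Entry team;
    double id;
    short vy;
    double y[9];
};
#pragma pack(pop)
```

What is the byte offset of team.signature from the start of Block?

Entry: signature at 0 (size 8, align 8) → ends 8; n_entries at 8 (size 4, align 4) → ends 12; reserved at 12 (size 1, align 1) → ends 13; tail pad 3 to reach multiple of 8; total 16 bytes, alignment 8
state at 0 (size 1, align 1) → ends 1
pad 1 to align 2 for z
z at 2 (size 4, align 2) → ends 6
vx at 6 (size 4, align 2) → ends 10
score at 10 (size 13, align 1) → ends 23
pad 1 to align 2 for team
team at 24 (size 16, align 2) → ends 40
within Entry: signature at 0
24 + 0 = 24

24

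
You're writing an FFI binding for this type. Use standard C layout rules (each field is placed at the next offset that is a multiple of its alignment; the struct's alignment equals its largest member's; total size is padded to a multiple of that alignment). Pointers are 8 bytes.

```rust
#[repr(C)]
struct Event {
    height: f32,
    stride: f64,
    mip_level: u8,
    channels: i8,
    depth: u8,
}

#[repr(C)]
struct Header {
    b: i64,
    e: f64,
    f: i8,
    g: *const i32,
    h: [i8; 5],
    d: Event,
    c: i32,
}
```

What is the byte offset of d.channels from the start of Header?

57

Event: height at 0 (size 4, align 4) → ends 4; pad 4 to align 8 for stride; stride at 8 (size 8, align 8) → ends 16; mip_level at 16 (size 1, align 1) → ends 17; channels at 17 (size 1, align 1) → ends 18; depth at 18 (size 1, align 1) → ends 19; tail pad 5 to reach multiple of 8; total 24 bytes, alignment 8
b at 0 (size 8, align 8) → ends 8
e at 8 (size 8, align 8) → ends 16
f at 16 (size 1, align 1) → ends 17
pad 7 to align 8 for g
g at 24 (size 8, align 8) → ends 32
h at 32 (size 5, align 1) → ends 37
pad 3 to align 8 for d
d at 40 (size 24, align 8) → ends 64
within Event: channels at 17
40 + 17 = 57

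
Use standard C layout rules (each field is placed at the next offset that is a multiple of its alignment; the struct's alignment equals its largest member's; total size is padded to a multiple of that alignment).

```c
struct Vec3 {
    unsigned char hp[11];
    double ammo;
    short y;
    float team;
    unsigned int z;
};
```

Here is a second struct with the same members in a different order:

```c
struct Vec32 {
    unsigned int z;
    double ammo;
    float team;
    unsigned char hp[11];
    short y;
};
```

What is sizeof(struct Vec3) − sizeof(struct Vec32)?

@0: hp [11B, align 1] → 11
+5 pad (align 8)
@16: ammo [8B, align 8] → 24
@24: y [2B, align 2] → 26
+2 pad (align 4)
@28: team [4B, align 4] → 32
@32: z [4B, align 4] → 36
+4 tail pad (align 8)
size 40, align 8
— Vec32 —
@0: z [4B, align 4] → 4
+4 pad (align 8)
@8: ammo [8B, align 8] → 16
@16: team [4B, align 4] → 20
@20: hp [11B, align 1] → 31
+1 pad (align 2)
@32: y [2B, align 2] → 34
+6 tail pad (align 8)
size 40, align 8
40 − 40 = 0

0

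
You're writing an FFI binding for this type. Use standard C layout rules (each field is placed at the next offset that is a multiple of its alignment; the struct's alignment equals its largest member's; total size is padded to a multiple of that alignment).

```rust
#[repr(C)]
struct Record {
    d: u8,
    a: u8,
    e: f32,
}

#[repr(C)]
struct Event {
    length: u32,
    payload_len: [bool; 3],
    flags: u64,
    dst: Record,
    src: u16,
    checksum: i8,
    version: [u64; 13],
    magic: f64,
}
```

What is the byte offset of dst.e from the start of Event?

Record: 0..1  d  (1B, 1-aligned); 1..2  a  (1B, 1-aligned); 2..4  -- padding (2B); 4..8  e  (4B, 4-aligned); sizeof = 8, alignof = 4
0..4  length  (4B, 4-aligned)
4..7  payload_len  (3B, 1-aligned)
7..8  -- padding (1B)
8..16  flags  (8B, 8-aligned)
16..24  dst  (8B, 4-aligned)
within Record: e at 4
16 + 4 = 20

20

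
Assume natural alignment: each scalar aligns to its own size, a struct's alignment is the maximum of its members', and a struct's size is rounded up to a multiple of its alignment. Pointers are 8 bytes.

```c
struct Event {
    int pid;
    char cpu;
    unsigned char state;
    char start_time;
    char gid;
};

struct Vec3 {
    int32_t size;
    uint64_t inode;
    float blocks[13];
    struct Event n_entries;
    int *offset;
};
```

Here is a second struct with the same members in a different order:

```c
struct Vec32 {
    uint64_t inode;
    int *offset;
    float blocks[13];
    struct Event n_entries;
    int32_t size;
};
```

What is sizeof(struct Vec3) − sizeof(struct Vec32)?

Event: pid at 0 (size 4, align 4) → ends 4; cpu at 4 (size 1, align 1) → ends 5; state at 5 (size 1, align 1) → ends 6; start_time at 6 (size 1, align 1) → ends 7; gid at 7 (size 1, align 1) → ends 8; total 8 bytes, alignment 4
size at 0 (size 4, align 4) → ends 4
pad 4 to align 8 for inode
inode at 8 (size 8, align 8) → ends 16
blocks at 16 (size 52, align 4) → ends 68
n_entries at 68 (size 8, align 4) → ends 76
pad 4 to align 8 for offset
offset at 80 (size 8, align 8) → ends 88
total 88 bytes, alignment 8
— Vec32 —
inode at 0 (size 8, align 8) → ends 8
offset at 8 (size 8, align 8) → ends 16
blocks at 16 (size 52, align 4) → ends 68
n_entries at 68 (size 8, align 4) → ends 76
size at 76 (size 4, align 4) → ends 80
total 80 bytes, alignment 8
88 − 80 = 8

8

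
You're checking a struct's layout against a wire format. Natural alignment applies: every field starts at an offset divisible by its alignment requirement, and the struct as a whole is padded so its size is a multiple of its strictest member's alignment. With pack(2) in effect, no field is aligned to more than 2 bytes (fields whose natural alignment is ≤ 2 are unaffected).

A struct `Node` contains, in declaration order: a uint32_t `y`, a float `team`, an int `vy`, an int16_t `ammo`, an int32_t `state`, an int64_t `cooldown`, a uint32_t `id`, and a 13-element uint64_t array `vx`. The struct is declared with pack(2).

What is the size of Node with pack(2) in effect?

134

@0: y [4B, align 2] → 4
@4: team [4B, align 2] → 8
@8: vy [4B, align 2] → 12
@12: ammo [2B, align 2] → 14
@14: state [4B, align 2] → 18
@18: cooldown [8B, align 2] → 26
@26: id [4B, align 2] → 30
@30: vx [104B, align 2] → 134
size 134, align 2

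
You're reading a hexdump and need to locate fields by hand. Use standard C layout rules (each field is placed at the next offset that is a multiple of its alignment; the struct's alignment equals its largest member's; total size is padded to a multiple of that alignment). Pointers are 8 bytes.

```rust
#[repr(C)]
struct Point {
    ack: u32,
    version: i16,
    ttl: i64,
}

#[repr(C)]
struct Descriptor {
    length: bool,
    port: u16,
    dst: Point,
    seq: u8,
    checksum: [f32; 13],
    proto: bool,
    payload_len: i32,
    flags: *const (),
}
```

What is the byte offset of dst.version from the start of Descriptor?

12

Point: @0: ack [4B, align 4] → 4; @4: version [2B, align 2] → 6; +2 pad (align 8); @8: ttl [8B, align 8] → 16; size 16, align 8
@0: length [1B, align 1] → 1
+1 pad (align 2)
@2: port [2B, align 2] → 4
+4 pad (align 8)
@8: dst [16B, align 8] → 24
within Point: version at 4
8 + 4 = 12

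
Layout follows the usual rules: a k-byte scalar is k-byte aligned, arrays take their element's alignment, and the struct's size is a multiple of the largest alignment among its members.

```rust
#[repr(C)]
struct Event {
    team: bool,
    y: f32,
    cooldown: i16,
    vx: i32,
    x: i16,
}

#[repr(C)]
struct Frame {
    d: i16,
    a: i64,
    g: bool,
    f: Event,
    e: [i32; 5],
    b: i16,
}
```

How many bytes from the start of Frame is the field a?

Event: @0: team [1B, align 1] → 1; +3 pad (align 4); @4: y [4B, align 4] → 8; @8: cooldown [2B, align 2] → 10; +2 pad (align 4); @12: vx [4B, align 4] → 16; @16: x [2B, align 2] → 18; +2 tail pad (align 4); size 20, align 4
@0: d [2B, align 2] → 2
+6 pad (align 8)
@8: a [8B, align 8] → 16

8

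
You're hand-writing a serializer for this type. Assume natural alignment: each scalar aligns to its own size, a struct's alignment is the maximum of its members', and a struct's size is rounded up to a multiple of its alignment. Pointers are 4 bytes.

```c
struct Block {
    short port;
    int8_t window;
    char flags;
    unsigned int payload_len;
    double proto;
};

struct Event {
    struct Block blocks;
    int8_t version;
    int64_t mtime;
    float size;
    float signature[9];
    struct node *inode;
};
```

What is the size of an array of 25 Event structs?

2000

Block: @0: port [2B, align 2] → 2; @2: window [1B, align 1] → 3; @3: flags [1B, align 1] → 4; @4: payload_len [4B, align 4] → 8; @8: proto [8B, align 8] → 16; size 16, align 8
@0: blocks [16B, align 8] → 16
@16: version [1B, align 1] → 17
+7 pad (align 8)
@24: mtime [8B, align 8] → 32
@32: size [4B, align 4] → 36
@36: signature [36B, align 4] → 72
@72: inode [4B, align 4] → 76
+4 tail pad (align 8)
size 80, align 8
array of 25: 25 × 80 = 2000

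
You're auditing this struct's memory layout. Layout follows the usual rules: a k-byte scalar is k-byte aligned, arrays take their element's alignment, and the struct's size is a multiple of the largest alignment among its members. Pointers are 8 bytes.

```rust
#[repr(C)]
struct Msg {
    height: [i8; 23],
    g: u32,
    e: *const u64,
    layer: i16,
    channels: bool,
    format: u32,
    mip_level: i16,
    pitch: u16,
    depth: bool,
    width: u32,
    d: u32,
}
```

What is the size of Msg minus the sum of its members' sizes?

0..23  height  (23B, 1-aligned)
23..24  -- padding (1B)
24..28  g  (4B, 4-aligned)
28..32  -- padding (4B)
32..40  e  (8B, 8-aligned)
40..42  layer  (2B, 2-aligned)
42..43  channels  (1B, 1-aligned)
43..44  -- padding (1B)
44..48  format  (4B, 4-aligned)
48..50  mip_level  (2B, 2-aligned)
50..52  pitch  (2B, 2-aligned)
52..53  depth  (1B, 1-aligned)
53..56  -- padding (3B)
56..60  width  (4B, 4-aligned)
60..64  d  (4B, 4-aligned)
sizeof = 64, alignof = 8
data bytes 55, size 64 → padding 9

9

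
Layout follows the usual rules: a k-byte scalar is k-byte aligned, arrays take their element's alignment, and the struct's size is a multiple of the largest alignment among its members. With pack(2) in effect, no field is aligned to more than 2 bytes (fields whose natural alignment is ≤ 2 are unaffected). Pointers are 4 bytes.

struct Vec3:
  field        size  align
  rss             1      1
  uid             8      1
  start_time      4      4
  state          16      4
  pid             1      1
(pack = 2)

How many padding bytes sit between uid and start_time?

1

0..1  rss  (1B, 1-aligned)
1..9  uid  (8B, 1-aligned)
9..10  -- padding (1B)
10..14  start_time  (4B, 2-aligned)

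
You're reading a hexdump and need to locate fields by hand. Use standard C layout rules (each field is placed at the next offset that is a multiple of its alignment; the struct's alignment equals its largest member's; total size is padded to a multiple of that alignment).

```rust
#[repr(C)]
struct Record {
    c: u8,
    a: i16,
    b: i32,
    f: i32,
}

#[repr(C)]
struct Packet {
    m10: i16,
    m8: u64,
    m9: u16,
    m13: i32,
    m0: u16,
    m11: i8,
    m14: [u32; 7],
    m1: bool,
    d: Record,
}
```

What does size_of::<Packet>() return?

Record: c at 0 (size 1, align 1) → ends 1; pad 1 to align 2 for a; a at 2 (size 2, align 2) → ends 4; b at 4 (size 4, align 4) → ends 8; f at 8 (size 4, align 4) → ends 12; total 12 bytes, alignment 4
m10 at 0 (size 2, align 2) → ends 2
pad 6 to align 8 for m8
m8 at 8 (size 8, align 8) → ends 16
m9 at 16 (size 2, align 2) → ends 18
pad 2 to align 4 for m13
m13 at 20 (size 4, align 4) → ends 24
m0 at 24 (size 2, align 2) → ends 26
m11 at 26 (size 1, align 1) → ends 27
pad 1 to align 4 for m14
m14 at 28 (size 28, align 4) → ends 56
m1 at 56 (size 1, align 1) → ends 57
pad 3 to align 4 for d
d at 60 (size 12, align 4) → ends 72
total 72 bytes, alignment 8

72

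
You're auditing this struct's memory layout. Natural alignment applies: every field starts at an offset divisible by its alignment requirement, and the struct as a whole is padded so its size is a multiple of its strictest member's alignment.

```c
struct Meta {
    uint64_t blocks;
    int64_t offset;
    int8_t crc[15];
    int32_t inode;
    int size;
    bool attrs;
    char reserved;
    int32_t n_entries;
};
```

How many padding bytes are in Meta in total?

3

blocks at 0 (size 8, align 8) → ends 8
offset at 8 (size 8, align 8) → ends 16
crc at 16 (size 15, align 1) → ends 31
pad 1 to align 4 for inode
inode at 32 (size 4, align 4) → ends 36
size at 36 (size 4, align 4) → ends 40
attrs at 40 (size 1, align 1) → ends 41
reserved at 41 (size 1, align 1) → ends 42
pad 2 to align 4 for n_entries
n_entries at 44 (size 4, align 4) → ends 48
total 48 bytes, alignment 8
data bytes 45, size 48 → padding 3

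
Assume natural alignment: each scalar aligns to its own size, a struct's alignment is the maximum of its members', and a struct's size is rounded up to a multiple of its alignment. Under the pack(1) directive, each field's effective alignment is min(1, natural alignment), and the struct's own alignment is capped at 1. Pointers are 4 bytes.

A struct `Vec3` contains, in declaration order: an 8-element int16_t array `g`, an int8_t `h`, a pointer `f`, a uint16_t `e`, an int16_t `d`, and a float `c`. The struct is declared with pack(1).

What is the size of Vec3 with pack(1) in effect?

g at 0 (size 16, align 1) → ends 16
h at 16 (size 1, align 1) → ends 17
f at 17 (size 4, align 1) → ends 21
e at 21 (size 2, align 1) → ends 23
d at 23 (size 2, align 1) → ends 25
c at 25 (size 4, align 1) → ends 29
total 29 bytes, alignment 1

29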